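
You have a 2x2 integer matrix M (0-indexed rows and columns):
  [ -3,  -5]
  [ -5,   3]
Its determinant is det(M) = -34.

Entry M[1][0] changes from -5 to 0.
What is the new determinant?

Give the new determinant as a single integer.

det is linear in row 1: changing M[1][0] by delta changes det by delta * cofactor(1,0).
Cofactor C_10 = (-1)^(1+0) * minor(1,0) = 5
Entry delta = 0 - -5 = 5
Det delta = 5 * 5 = 25
New det = -34 + 25 = -9

Answer: -9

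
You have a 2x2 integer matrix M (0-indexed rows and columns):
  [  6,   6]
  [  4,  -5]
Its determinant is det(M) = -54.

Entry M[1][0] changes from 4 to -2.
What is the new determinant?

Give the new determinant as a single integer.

det is linear in row 1: changing M[1][0] by delta changes det by delta * cofactor(1,0).
Cofactor C_10 = (-1)^(1+0) * minor(1,0) = -6
Entry delta = -2 - 4 = -6
Det delta = -6 * -6 = 36
New det = -54 + 36 = -18

Answer: -18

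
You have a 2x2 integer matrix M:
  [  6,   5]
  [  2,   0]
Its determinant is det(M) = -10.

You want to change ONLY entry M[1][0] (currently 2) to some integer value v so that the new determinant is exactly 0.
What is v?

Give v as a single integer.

det is linear in entry M[1][0]: det = old_det + (v - 2) * C_10
Cofactor C_10 = -5
Want det = 0: -10 + (v - 2) * -5 = 0
  (v - 2) = 10 / -5 = -2
  v = 2 + (-2) = 0

Answer: 0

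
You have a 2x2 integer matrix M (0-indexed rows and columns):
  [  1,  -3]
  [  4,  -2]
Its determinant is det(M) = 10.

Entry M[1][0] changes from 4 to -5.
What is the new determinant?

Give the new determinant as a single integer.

Answer: -17

Derivation:
det is linear in row 1: changing M[1][0] by delta changes det by delta * cofactor(1,0).
Cofactor C_10 = (-1)^(1+0) * minor(1,0) = 3
Entry delta = -5 - 4 = -9
Det delta = -9 * 3 = -27
New det = 10 + -27 = -17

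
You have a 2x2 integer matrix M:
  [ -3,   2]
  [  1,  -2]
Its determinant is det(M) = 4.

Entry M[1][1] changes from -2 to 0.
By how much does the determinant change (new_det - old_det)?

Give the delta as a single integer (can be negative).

Answer: -6

Derivation:
Cofactor C_11 = -3
Entry delta = 0 - -2 = 2
Det delta = entry_delta * cofactor = 2 * -3 = -6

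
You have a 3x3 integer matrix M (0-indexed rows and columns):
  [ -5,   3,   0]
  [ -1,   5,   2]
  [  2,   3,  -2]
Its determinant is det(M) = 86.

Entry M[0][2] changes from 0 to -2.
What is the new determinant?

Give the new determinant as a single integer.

Answer: 112

Derivation:
det is linear in row 0: changing M[0][2] by delta changes det by delta * cofactor(0,2).
Cofactor C_02 = (-1)^(0+2) * minor(0,2) = -13
Entry delta = -2 - 0 = -2
Det delta = -2 * -13 = 26
New det = 86 + 26 = 112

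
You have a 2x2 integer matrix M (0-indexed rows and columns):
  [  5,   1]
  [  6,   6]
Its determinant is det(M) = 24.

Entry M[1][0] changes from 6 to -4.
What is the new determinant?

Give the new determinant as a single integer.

Answer: 34

Derivation:
det is linear in row 1: changing M[1][0] by delta changes det by delta * cofactor(1,0).
Cofactor C_10 = (-1)^(1+0) * minor(1,0) = -1
Entry delta = -4 - 6 = -10
Det delta = -10 * -1 = 10
New det = 24 + 10 = 34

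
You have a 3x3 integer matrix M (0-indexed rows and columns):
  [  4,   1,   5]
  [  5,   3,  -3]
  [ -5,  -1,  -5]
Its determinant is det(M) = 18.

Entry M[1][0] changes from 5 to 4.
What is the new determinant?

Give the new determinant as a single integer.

det is linear in row 1: changing M[1][0] by delta changes det by delta * cofactor(1,0).
Cofactor C_10 = (-1)^(1+0) * minor(1,0) = 0
Entry delta = 4 - 5 = -1
Det delta = -1 * 0 = 0
New det = 18 + 0 = 18

Answer: 18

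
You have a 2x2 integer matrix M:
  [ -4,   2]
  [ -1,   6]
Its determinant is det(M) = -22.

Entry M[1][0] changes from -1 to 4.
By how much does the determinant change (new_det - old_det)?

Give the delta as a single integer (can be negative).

Answer: -10

Derivation:
Cofactor C_10 = -2
Entry delta = 4 - -1 = 5
Det delta = entry_delta * cofactor = 5 * -2 = -10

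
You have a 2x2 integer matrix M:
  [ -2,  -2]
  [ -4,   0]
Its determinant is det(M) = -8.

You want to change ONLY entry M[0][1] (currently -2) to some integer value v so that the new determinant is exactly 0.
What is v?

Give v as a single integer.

Answer: 0

Derivation:
det is linear in entry M[0][1]: det = old_det + (v - -2) * C_01
Cofactor C_01 = 4
Want det = 0: -8 + (v - -2) * 4 = 0
  (v - -2) = 8 / 4 = 2
  v = -2 + (2) = 0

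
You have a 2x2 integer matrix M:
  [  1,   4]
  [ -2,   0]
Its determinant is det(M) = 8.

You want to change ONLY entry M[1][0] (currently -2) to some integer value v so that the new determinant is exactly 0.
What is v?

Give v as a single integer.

det is linear in entry M[1][0]: det = old_det + (v - -2) * C_10
Cofactor C_10 = -4
Want det = 0: 8 + (v - -2) * -4 = 0
  (v - -2) = -8 / -4 = 2
  v = -2 + (2) = 0

Answer: 0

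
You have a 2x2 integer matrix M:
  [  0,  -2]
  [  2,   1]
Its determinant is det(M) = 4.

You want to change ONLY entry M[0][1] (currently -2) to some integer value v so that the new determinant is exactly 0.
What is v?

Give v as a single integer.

Answer: 0

Derivation:
det is linear in entry M[0][1]: det = old_det + (v - -2) * C_01
Cofactor C_01 = -2
Want det = 0: 4 + (v - -2) * -2 = 0
  (v - -2) = -4 / -2 = 2
  v = -2 + (2) = 0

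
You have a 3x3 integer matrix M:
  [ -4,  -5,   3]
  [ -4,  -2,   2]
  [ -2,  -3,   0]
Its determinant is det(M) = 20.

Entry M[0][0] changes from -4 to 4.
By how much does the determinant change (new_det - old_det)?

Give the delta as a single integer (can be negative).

Answer: 48

Derivation:
Cofactor C_00 = 6
Entry delta = 4 - -4 = 8
Det delta = entry_delta * cofactor = 8 * 6 = 48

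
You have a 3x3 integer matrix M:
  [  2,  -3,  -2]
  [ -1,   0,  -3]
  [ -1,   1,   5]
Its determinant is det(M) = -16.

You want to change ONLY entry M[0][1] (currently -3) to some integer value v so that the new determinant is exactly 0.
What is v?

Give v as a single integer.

det is linear in entry M[0][1]: det = old_det + (v - -3) * C_01
Cofactor C_01 = 8
Want det = 0: -16 + (v - -3) * 8 = 0
  (v - -3) = 16 / 8 = 2
  v = -3 + (2) = -1

Answer: -1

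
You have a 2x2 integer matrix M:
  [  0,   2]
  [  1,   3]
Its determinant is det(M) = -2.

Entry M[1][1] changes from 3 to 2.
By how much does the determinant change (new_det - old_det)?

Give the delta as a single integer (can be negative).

Cofactor C_11 = 0
Entry delta = 2 - 3 = -1
Det delta = entry_delta * cofactor = -1 * 0 = 0

Answer: 0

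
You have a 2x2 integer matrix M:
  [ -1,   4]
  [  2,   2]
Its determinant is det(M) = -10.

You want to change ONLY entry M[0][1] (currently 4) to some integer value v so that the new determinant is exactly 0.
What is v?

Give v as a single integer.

Answer: -1

Derivation:
det is linear in entry M[0][1]: det = old_det + (v - 4) * C_01
Cofactor C_01 = -2
Want det = 0: -10 + (v - 4) * -2 = 0
  (v - 4) = 10 / -2 = -5
  v = 4 + (-5) = -1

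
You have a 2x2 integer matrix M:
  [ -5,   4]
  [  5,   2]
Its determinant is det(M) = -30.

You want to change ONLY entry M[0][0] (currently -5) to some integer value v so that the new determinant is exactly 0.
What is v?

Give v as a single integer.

Answer: 10

Derivation:
det is linear in entry M[0][0]: det = old_det + (v - -5) * C_00
Cofactor C_00 = 2
Want det = 0: -30 + (v - -5) * 2 = 0
  (v - -5) = 30 / 2 = 15
  v = -5 + (15) = 10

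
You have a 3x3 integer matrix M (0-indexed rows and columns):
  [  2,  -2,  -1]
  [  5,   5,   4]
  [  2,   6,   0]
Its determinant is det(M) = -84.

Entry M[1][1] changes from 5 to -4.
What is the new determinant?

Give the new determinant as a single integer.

Answer: -102

Derivation:
det is linear in row 1: changing M[1][1] by delta changes det by delta * cofactor(1,1).
Cofactor C_11 = (-1)^(1+1) * minor(1,1) = 2
Entry delta = -4 - 5 = -9
Det delta = -9 * 2 = -18
New det = -84 + -18 = -102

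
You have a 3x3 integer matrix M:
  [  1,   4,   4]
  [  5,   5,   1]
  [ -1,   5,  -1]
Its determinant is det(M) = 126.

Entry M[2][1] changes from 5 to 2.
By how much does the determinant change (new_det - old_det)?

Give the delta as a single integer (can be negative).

Cofactor C_21 = 19
Entry delta = 2 - 5 = -3
Det delta = entry_delta * cofactor = -3 * 19 = -57

Answer: -57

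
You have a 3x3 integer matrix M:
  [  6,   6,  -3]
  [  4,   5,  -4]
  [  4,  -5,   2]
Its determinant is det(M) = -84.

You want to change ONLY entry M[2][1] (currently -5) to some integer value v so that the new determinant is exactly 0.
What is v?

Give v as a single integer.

Answer: 2

Derivation:
det is linear in entry M[2][1]: det = old_det + (v - -5) * C_21
Cofactor C_21 = 12
Want det = 0: -84 + (v - -5) * 12 = 0
  (v - -5) = 84 / 12 = 7
  v = -5 + (7) = 2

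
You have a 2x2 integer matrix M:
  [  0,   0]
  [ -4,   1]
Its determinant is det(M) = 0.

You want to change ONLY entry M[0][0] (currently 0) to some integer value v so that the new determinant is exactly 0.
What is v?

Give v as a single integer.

det is linear in entry M[0][0]: det = old_det + (v - 0) * C_00
Cofactor C_00 = 1
Want det = 0: 0 + (v - 0) * 1 = 0
  (v - 0) = 0 / 1 = 0
  v = 0 + (0) = 0

Answer: 0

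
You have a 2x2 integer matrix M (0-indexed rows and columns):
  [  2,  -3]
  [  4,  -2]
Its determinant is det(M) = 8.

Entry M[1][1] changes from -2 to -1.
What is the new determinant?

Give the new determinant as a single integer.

Answer: 10

Derivation:
det is linear in row 1: changing M[1][1] by delta changes det by delta * cofactor(1,1).
Cofactor C_11 = (-1)^(1+1) * minor(1,1) = 2
Entry delta = -1 - -2 = 1
Det delta = 1 * 2 = 2
New det = 8 + 2 = 10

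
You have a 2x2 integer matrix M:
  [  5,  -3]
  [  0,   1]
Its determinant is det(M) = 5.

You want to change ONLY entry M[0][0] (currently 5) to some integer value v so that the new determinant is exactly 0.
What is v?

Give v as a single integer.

det is linear in entry M[0][0]: det = old_det + (v - 5) * C_00
Cofactor C_00 = 1
Want det = 0: 5 + (v - 5) * 1 = 0
  (v - 5) = -5 / 1 = -5
  v = 5 + (-5) = 0

Answer: 0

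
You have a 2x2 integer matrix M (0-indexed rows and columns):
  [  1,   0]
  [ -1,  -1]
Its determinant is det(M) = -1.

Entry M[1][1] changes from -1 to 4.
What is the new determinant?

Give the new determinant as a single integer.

Answer: 4

Derivation:
det is linear in row 1: changing M[1][1] by delta changes det by delta * cofactor(1,1).
Cofactor C_11 = (-1)^(1+1) * minor(1,1) = 1
Entry delta = 4 - -1 = 5
Det delta = 5 * 1 = 5
New det = -1 + 5 = 4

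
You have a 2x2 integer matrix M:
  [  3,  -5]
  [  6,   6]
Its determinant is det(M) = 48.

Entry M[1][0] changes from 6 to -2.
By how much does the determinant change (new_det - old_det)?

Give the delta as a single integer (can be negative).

Answer: -40

Derivation:
Cofactor C_10 = 5
Entry delta = -2 - 6 = -8
Det delta = entry_delta * cofactor = -8 * 5 = -40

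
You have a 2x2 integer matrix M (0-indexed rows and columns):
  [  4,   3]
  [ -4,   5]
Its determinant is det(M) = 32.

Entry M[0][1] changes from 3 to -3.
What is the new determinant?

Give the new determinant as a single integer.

Answer: 8

Derivation:
det is linear in row 0: changing M[0][1] by delta changes det by delta * cofactor(0,1).
Cofactor C_01 = (-1)^(0+1) * minor(0,1) = 4
Entry delta = -3 - 3 = -6
Det delta = -6 * 4 = -24
New det = 32 + -24 = 8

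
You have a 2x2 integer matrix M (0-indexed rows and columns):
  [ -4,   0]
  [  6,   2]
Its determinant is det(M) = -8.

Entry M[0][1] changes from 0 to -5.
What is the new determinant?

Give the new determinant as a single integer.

det is linear in row 0: changing M[0][1] by delta changes det by delta * cofactor(0,1).
Cofactor C_01 = (-1)^(0+1) * minor(0,1) = -6
Entry delta = -5 - 0 = -5
Det delta = -5 * -6 = 30
New det = -8 + 30 = 22

Answer: 22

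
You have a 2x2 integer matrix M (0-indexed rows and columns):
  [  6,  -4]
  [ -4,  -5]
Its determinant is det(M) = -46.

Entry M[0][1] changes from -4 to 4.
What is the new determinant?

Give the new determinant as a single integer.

Answer: -14

Derivation:
det is linear in row 0: changing M[0][1] by delta changes det by delta * cofactor(0,1).
Cofactor C_01 = (-1)^(0+1) * minor(0,1) = 4
Entry delta = 4 - -4 = 8
Det delta = 8 * 4 = 32
New det = -46 + 32 = -14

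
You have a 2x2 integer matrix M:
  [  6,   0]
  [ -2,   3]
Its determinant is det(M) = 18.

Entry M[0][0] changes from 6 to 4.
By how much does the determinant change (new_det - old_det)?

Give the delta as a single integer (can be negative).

Cofactor C_00 = 3
Entry delta = 4 - 6 = -2
Det delta = entry_delta * cofactor = -2 * 3 = -6

Answer: -6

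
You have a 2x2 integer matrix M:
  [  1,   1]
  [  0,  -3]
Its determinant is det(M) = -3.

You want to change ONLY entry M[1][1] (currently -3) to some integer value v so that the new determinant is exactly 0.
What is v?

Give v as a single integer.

det is linear in entry M[1][1]: det = old_det + (v - -3) * C_11
Cofactor C_11 = 1
Want det = 0: -3 + (v - -3) * 1 = 0
  (v - -3) = 3 / 1 = 3
  v = -3 + (3) = 0

Answer: 0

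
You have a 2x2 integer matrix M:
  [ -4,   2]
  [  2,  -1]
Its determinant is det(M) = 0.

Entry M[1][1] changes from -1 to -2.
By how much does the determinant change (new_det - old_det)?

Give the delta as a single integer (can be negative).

Cofactor C_11 = -4
Entry delta = -2 - -1 = -1
Det delta = entry_delta * cofactor = -1 * -4 = 4

Answer: 4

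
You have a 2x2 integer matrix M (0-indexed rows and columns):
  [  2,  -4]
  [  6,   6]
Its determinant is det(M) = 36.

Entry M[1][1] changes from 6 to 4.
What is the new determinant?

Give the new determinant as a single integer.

det is linear in row 1: changing M[1][1] by delta changes det by delta * cofactor(1,1).
Cofactor C_11 = (-1)^(1+1) * minor(1,1) = 2
Entry delta = 4 - 6 = -2
Det delta = -2 * 2 = -4
New det = 36 + -4 = 32

Answer: 32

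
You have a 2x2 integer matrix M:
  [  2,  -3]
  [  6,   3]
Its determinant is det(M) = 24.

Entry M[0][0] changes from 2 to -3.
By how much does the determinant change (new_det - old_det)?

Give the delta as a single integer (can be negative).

Cofactor C_00 = 3
Entry delta = -3 - 2 = -5
Det delta = entry_delta * cofactor = -5 * 3 = -15

Answer: -15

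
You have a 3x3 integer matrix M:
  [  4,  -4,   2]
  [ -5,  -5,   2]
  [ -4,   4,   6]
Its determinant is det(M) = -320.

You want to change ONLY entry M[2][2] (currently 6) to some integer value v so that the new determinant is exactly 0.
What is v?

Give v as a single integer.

det is linear in entry M[2][2]: det = old_det + (v - 6) * C_22
Cofactor C_22 = -40
Want det = 0: -320 + (v - 6) * -40 = 0
  (v - 6) = 320 / -40 = -8
  v = 6 + (-8) = -2

Answer: -2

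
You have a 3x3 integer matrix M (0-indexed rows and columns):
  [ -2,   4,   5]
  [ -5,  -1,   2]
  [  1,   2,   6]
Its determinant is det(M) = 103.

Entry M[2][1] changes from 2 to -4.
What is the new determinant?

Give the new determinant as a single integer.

det is linear in row 2: changing M[2][1] by delta changes det by delta * cofactor(2,1).
Cofactor C_21 = (-1)^(2+1) * minor(2,1) = -21
Entry delta = -4 - 2 = -6
Det delta = -6 * -21 = 126
New det = 103 + 126 = 229

Answer: 229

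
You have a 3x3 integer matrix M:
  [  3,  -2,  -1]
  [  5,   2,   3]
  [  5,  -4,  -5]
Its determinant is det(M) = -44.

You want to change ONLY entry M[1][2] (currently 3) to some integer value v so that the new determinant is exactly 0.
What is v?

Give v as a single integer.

det is linear in entry M[1][2]: det = old_det + (v - 3) * C_12
Cofactor C_12 = 2
Want det = 0: -44 + (v - 3) * 2 = 0
  (v - 3) = 44 / 2 = 22
  v = 3 + (22) = 25

Answer: 25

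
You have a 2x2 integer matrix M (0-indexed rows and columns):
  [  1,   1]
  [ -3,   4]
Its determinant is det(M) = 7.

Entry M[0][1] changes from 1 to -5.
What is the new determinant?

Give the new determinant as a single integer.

Answer: -11

Derivation:
det is linear in row 0: changing M[0][1] by delta changes det by delta * cofactor(0,1).
Cofactor C_01 = (-1)^(0+1) * minor(0,1) = 3
Entry delta = -5 - 1 = -6
Det delta = -6 * 3 = -18
New det = 7 + -18 = -11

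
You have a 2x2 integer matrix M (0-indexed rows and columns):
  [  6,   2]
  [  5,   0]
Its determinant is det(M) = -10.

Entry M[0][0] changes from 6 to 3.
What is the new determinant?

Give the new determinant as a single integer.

Answer: -10

Derivation:
det is linear in row 0: changing M[0][0] by delta changes det by delta * cofactor(0,0).
Cofactor C_00 = (-1)^(0+0) * minor(0,0) = 0
Entry delta = 3 - 6 = -3
Det delta = -3 * 0 = 0
New det = -10 + 0 = -10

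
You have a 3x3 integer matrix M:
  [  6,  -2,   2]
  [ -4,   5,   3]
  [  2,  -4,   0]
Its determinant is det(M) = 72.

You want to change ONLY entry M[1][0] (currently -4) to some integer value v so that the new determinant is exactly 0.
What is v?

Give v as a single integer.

det is linear in entry M[1][0]: det = old_det + (v - -4) * C_10
Cofactor C_10 = -8
Want det = 0: 72 + (v - -4) * -8 = 0
  (v - -4) = -72 / -8 = 9
  v = -4 + (9) = 5

Answer: 5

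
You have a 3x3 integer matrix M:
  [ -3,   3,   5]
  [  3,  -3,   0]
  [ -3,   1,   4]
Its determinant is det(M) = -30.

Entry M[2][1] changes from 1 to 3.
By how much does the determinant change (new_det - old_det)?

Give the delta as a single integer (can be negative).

Cofactor C_21 = 15
Entry delta = 3 - 1 = 2
Det delta = entry_delta * cofactor = 2 * 15 = 30

Answer: 30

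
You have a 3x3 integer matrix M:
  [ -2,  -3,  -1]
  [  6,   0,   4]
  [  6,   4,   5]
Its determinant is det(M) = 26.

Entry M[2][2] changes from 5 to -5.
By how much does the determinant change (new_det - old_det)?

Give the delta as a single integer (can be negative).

Answer: -180

Derivation:
Cofactor C_22 = 18
Entry delta = -5 - 5 = -10
Det delta = entry_delta * cofactor = -10 * 18 = -180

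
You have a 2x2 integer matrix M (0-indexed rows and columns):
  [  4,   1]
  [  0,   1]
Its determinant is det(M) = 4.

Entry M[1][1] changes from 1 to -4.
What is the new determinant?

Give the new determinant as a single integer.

det is linear in row 1: changing M[1][1] by delta changes det by delta * cofactor(1,1).
Cofactor C_11 = (-1)^(1+1) * minor(1,1) = 4
Entry delta = -4 - 1 = -5
Det delta = -5 * 4 = -20
New det = 4 + -20 = -16

Answer: -16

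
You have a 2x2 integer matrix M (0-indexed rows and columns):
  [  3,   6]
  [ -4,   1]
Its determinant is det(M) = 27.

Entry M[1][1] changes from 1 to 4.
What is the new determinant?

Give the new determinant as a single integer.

Answer: 36

Derivation:
det is linear in row 1: changing M[1][1] by delta changes det by delta * cofactor(1,1).
Cofactor C_11 = (-1)^(1+1) * minor(1,1) = 3
Entry delta = 4 - 1 = 3
Det delta = 3 * 3 = 9
New det = 27 + 9 = 36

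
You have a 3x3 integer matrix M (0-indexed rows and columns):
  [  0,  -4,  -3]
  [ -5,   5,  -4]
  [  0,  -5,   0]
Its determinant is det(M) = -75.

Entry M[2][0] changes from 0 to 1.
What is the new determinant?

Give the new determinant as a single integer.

det is linear in row 2: changing M[2][0] by delta changes det by delta * cofactor(2,0).
Cofactor C_20 = (-1)^(2+0) * minor(2,0) = 31
Entry delta = 1 - 0 = 1
Det delta = 1 * 31 = 31
New det = -75 + 31 = -44

Answer: -44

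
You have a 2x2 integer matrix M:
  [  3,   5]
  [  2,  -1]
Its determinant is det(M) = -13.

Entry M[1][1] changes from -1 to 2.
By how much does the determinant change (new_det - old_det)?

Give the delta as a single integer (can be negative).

Cofactor C_11 = 3
Entry delta = 2 - -1 = 3
Det delta = entry_delta * cofactor = 3 * 3 = 9

Answer: 9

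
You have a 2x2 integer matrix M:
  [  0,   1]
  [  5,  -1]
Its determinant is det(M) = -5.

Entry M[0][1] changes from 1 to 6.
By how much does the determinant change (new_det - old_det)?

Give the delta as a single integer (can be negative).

Cofactor C_01 = -5
Entry delta = 6 - 1 = 5
Det delta = entry_delta * cofactor = 5 * -5 = -25

Answer: -25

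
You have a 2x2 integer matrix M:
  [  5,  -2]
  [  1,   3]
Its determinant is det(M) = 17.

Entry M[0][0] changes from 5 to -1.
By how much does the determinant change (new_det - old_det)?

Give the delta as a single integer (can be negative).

Cofactor C_00 = 3
Entry delta = -1 - 5 = -6
Det delta = entry_delta * cofactor = -6 * 3 = -18

Answer: -18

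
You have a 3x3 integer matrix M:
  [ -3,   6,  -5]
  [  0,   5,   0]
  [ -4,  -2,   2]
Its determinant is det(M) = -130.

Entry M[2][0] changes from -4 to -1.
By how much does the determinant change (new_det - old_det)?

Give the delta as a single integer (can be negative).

Cofactor C_20 = 25
Entry delta = -1 - -4 = 3
Det delta = entry_delta * cofactor = 3 * 25 = 75

Answer: 75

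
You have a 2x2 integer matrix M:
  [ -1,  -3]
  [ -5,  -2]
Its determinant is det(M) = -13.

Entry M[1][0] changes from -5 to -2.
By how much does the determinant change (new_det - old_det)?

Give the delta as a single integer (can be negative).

Cofactor C_10 = 3
Entry delta = -2 - -5 = 3
Det delta = entry_delta * cofactor = 3 * 3 = 9

Answer: 9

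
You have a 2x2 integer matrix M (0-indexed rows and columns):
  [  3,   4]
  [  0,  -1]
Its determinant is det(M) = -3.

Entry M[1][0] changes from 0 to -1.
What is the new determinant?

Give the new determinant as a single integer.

Answer: 1

Derivation:
det is linear in row 1: changing M[1][0] by delta changes det by delta * cofactor(1,0).
Cofactor C_10 = (-1)^(1+0) * minor(1,0) = -4
Entry delta = -1 - 0 = -1
Det delta = -1 * -4 = 4
New det = -3 + 4 = 1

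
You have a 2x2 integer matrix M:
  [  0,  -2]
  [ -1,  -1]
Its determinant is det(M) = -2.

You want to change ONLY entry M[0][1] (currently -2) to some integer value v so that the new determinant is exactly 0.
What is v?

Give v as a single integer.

det is linear in entry M[0][1]: det = old_det + (v - -2) * C_01
Cofactor C_01 = 1
Want det = 0: -2 + (v - -2) * 1 = 0
  (v - -2) = 2 / 1 = 2
  v = -2 + (2) = 0

Answer: 0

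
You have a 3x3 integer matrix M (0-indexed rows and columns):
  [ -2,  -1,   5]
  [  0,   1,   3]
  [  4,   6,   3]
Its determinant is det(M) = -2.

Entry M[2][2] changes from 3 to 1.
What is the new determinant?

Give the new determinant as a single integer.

det is linear in row 2: changing M[2][2] by delta changes det by delta * cofactor(2,2).
Cofactor C_22 = (-1)^(2+2) * minor(2,2) = -2
Entry delta = 1 - 3 = -2
Det delta = -2 * -2 = 4
New det = -2 + 4 = 2

Answer: 2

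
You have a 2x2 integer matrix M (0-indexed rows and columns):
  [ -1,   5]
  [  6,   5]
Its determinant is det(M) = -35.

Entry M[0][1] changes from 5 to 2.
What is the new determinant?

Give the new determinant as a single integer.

det is linear in row 0: changing M[0][1] by delta changes det by delta * cofactor(0,1).
Cofactor C_01 = (-1)^(0+1) * minor(0,1) = -6
Entry delta = 2 - 5 = -3
Det delta = -3 * -6 = 18
New det = -35 + 18 = -17

Answer: -17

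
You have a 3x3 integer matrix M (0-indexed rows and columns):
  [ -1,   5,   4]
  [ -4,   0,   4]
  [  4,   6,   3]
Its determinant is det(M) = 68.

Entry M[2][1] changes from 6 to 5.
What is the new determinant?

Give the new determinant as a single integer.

det is linear in row 2: changing M[2][1] by delta changes det by delta * cofactor(2,1).
Cofactor C_21 = (-1)^(2+1) * minor(2,1) = -12
Entry delta = 5 - 6 = -1
Det delta = -1 * -12 = 12
New det = 68 + 12 = 80

Answer: 80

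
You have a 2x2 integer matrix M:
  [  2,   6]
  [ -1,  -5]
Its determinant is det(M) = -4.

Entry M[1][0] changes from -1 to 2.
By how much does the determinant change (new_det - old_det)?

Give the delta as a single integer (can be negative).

Answer: -18

Derivation:
Cofactor C_10 = -6
Entry delta = 2 - -1 = 3
Det delta = entry_delta * cofactor = 3 * -6 = -18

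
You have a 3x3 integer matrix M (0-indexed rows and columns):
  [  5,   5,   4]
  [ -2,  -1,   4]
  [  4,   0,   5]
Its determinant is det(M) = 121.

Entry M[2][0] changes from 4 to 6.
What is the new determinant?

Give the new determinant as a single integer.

det is linear in row 2: changing M[2][0] by delta changes det by delta * cofactor(2,0).
Cofactor C_20 = (-1)^(2+0) * minor(2,0) = 24
Entry delta = 6 - 4 = 2
Det delta = 2 * 24 = 48
New det = 121 + 48 = 169

Answer: 169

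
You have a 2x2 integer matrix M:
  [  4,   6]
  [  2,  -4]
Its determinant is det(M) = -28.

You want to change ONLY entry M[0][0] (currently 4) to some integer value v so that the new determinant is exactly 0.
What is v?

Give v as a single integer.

det is linear in entry M[0][0]: det = old_det + (v - 4) * C_00
Cofactor C_00 = -4
Want det = 0: -28 + (v - 4) * -4 = 0
  (v - 4) = 28 / -4 = -7
  v = 4 + (-7) = -3

Answer: -3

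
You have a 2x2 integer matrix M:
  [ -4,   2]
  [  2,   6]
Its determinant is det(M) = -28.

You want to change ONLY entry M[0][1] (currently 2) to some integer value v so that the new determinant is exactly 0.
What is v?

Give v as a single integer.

det is linear in entry M[0][1]: det = old_det + (v - 2) * C_01
Cofactor C_01 = -2
Want det = 0: -28 + (v - 2) * -2 = 0
  (v - 2) = 28 / -2 = -14
  v = 2 + (-14) = -12

Answer: -12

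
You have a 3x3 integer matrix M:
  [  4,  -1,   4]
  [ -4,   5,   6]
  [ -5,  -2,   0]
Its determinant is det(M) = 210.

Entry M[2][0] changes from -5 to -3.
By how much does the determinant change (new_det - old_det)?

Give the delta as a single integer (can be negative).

Cofactor C_20 = -26
Entry delta = -3 - -5 = 2
Det delta = entry_delta * cofactor = 2 * -26 = -52

Answer: -52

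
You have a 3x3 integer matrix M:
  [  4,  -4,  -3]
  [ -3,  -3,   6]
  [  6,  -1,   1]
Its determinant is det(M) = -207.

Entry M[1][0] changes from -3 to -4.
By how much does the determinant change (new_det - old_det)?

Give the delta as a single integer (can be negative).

Cofactor C_10 = 7
Entry delta = -4 - -3 = -1
Det delta = entry_delta * cofactor = -1 * 7 = -7

Answer: -7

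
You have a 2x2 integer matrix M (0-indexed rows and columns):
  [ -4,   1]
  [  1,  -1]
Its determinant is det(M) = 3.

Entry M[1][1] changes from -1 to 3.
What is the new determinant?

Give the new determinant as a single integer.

det is linear in row 1: changing M[1][1] by delta changes det by delta * cofactor(1,1).
Cofactor C_11 = (-1)^(1+1) * minor(1,1) = -4
Entry delta = 3 - -1 = 4
Det delta = 4 * -4 = -16
New det = 3 + -16 = -13

Answer: -13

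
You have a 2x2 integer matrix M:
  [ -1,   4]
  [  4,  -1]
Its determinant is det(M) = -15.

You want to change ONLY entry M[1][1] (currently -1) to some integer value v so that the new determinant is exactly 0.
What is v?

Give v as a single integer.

det is linear in entry M[1][1]: det = old_det + (v - -1) * C_11
Cofactor C_11 = -1
Want det = 0: -15 + (v - -1) * -1 = 0
  (v - -1) = 15 / -1 = -15
  v = -1 + (-15) = -16

Answer: -16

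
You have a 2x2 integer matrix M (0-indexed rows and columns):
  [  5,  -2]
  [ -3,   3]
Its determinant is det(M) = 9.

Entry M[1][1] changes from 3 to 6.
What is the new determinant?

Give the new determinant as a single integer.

det is linear in row 1: changing M[1][1] by delta changes det by delta * cofactor(1,1).
Cofactor C_11 = (-1)^(1+1) * minor(1,1) = 5
Entry delta = 6 - 3 = 3
Det delta = 3 * 5 = 15
New det = 9 + 15 = 24

Answer: 24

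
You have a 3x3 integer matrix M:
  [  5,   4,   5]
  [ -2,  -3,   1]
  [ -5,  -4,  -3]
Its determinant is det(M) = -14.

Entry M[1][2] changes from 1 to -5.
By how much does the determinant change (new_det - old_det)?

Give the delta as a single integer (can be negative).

Cofactor C_12 = 0
Entry delta = -5 - 1 = -6
Det delta = entry_delta * cofactor = -6 * 0 = 0

Answer: 0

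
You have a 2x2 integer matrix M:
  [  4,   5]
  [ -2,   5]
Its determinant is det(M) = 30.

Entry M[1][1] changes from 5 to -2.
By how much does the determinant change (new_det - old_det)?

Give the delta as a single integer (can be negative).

Cofactor C_11 = 4
Entry delta = -2 - 5 = -7
Det delta = entry_delta * cofactor = -7 * 4 = -28

Answer: -28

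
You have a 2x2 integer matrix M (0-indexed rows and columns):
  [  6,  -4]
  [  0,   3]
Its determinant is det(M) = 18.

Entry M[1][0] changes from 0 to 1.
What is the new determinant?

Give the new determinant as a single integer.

det is linear in row 1: changing M[1][0] by delta changes det by delta * cofactor(1,0).
Cofactor C_10 = (-1)^(1+0) * minor(1,0) = 4
Entry delta = 1 - 0 = 1
Det delta = 1 * 4 = 4
New det = 18 + 4 = 22

Answer: 22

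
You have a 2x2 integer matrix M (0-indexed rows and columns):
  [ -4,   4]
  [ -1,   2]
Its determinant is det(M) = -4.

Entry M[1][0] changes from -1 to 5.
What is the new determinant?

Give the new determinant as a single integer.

Answer: -28

Derivation:
det is linear in row 1: changing M[1][0] by delta changes det by delta * cofactor(1,0).
Cofactor C_10 = (-1)^(1+0) * minor(1,0) = -4
Entry delta = 5 - -1 = 6
Det delta = 6 * -4 = -24
New det = -4 + -24 = -28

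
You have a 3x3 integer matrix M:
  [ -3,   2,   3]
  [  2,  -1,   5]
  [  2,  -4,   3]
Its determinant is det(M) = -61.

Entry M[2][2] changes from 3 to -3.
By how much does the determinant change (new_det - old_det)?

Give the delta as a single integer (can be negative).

Cofactor C_22 = -1
Entry delta = -3 - 3 = -6
Det delta = entry_delta * cofactor = -6 * -1 = 6

Answer: 6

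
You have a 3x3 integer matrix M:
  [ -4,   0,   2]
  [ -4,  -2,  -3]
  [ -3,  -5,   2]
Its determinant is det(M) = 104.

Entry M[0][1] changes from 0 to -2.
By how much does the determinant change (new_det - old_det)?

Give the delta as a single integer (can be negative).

Answer: -34

Derivation:
Cofactor C_01 = 17
Entry delta = -2 - 0 = -2
Det delta = entry_delta * cofactor = -2 * 17 = -34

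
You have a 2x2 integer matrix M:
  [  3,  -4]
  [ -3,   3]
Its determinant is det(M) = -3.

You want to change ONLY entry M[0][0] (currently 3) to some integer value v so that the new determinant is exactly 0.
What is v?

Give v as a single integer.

det is linear in entry M[0][0]: det = old_det + (v - 3) * C_00
Cofactor C_00 = 3
Want det = 0: -3 + (v - 3) * 3 = 0
  (v - 3) = 3 / 3 = 1
  v = 3 + (1) = 4

Answer: 4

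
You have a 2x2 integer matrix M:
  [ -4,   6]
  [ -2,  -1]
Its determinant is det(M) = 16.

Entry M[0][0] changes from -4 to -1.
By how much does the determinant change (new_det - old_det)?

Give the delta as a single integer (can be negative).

Cofactor C_00 = -1
Entry delta = -1 - -4 = 3
Det delta = entry_delta * cofactor = 3 * -1 = -3

Answer: -3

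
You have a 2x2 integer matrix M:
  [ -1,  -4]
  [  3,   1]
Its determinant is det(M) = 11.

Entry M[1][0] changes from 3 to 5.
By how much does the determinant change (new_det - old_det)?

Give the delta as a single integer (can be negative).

Answer: 8

Derivation:
Cofactor C_10 = 4
Entry delta = 5 - 3 = 2
Det delta = entry_delta * cofactor = 2 * 4 = 8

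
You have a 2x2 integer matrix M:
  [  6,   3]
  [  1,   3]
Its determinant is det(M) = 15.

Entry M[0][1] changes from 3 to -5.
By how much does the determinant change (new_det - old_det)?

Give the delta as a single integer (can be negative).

Cofactor C_01 = -1
Entry delta = -5 - 3 = -8
Det delta = entry_delta * cofactor = -8 * -1 = 8

Answer: 8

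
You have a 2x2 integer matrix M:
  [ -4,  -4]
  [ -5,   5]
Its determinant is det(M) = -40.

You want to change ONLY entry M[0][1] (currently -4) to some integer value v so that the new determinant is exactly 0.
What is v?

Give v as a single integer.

Answer: 4

Derivation:
det is linear in entry M[0][1]: det = old_det + (v - -4) * C_01
Cofactor C_01 = 5
Want det = 0: -40 + (v - -4) * 5 = 0
  (v - -4) = 40 / 5 = 8
  v = -4 + (8) = 4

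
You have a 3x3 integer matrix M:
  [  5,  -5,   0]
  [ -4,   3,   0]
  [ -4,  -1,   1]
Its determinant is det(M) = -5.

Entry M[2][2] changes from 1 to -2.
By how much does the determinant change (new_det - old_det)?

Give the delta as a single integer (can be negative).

Cofactor C_22 = -5
Entry delta = -2 - 1 = -3
Det delta = entry_delta * cofactor = -3 * -5 = 15

Answer: 15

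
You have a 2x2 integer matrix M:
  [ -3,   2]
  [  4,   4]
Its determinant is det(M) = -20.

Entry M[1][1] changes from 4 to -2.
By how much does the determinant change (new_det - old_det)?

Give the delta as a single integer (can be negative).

Cofactor C_11 = -3
Entry delta = -2 - 4 = -6
Det delta = entry_delta * cofactor = -6 * -3 = 18

Answer: 18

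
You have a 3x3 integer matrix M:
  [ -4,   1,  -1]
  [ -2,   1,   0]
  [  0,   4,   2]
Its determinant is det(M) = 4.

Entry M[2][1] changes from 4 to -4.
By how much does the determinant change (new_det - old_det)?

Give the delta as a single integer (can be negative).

Answer: -16

Derivation:
Cofactor C_21 = 2
Entry delta = -4 - 4 = -8
Det delta = entry_delta * cofactor = -8 * 2 = -16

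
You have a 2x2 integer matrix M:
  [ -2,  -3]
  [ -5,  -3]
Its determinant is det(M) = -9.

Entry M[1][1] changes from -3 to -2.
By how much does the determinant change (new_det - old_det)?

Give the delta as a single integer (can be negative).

Cofactor C_11 = -2
Entry delta = -2 - -3 = 1
Det delta = entry_delta * cofactor = 1 * -2 = -2

Answer: -2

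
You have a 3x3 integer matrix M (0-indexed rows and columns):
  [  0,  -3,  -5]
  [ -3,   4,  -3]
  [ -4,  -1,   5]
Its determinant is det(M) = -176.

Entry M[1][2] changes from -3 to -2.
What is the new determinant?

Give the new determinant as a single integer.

det is linear in row 1: changing M[1][2] by delta changes det by delta * cofactor(1,2).
Cofactor C_12 = (-1)^(1+2) * minor(1,2) = 12
Entry delta = -2 - -3 = 1
Det delta = 1 * 12 = 12
New det = -176 + 12 = -164

Answer: -164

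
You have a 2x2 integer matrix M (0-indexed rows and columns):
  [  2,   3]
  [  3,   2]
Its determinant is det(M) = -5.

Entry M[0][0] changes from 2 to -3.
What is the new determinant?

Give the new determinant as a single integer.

det is linear in row 0: changing M[0][0] by delta changes det by delta * cofactor(0,0).
Cofactor C_00 = (-1)^(0+0) * minor(0,0) = 2
Entry delta = -3 - 2 = -5
Det delta = -5 * 2 = -10
New det = -5 + -10 = -15

Answer: -15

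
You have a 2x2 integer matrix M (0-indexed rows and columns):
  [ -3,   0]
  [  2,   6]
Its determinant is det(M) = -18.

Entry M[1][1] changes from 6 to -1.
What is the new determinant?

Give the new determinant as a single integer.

Answer: 3

Derivation:
det is linear in row 1: changing M[1][1] by delta changes det by delta * cofactor(1,1).
Cofactor C_11 = (-1)^(1+1) * minor(1,1) = -3
Entry delta = -1 - 6 = -7
Det delta = -7 * -3 = 21
New det = -18 + 21 = 3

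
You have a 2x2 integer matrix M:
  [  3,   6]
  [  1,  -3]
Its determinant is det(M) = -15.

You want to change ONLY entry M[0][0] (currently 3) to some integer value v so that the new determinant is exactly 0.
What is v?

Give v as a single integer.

det is linear in entry M[0][0]: det = old_det + (v - 3) * C_00
Cofactor C_00 = -3
Want det = 0: -15 + (v - 3) * -3 = 0
  (v - 3) = 15 / -3 = -5
  v = 3 + (-5) = -2

Answer: -2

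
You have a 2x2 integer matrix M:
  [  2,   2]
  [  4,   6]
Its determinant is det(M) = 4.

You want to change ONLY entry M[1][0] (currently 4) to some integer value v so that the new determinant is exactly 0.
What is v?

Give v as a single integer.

Answer: 6

Derivation:
det is linear in entry M[1][0]: det = old_det + (v - 4) * C_10
Cofactor C_10 = -2
Want det = 0: 4 + (v - 4) * -2 = 0
  (v - 4) = -4 / -2 = 2
  v = 4 + (2) = 6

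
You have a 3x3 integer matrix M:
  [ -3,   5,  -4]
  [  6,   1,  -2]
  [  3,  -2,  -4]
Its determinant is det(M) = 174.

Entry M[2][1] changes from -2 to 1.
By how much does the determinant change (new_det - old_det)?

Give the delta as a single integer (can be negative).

Answer: -90

Derivation:
Cofactor C_21 = -30
Entry delta = 1 - -2 = 3
Det delta = entry_delta * cofactor = 3 * -30 = -90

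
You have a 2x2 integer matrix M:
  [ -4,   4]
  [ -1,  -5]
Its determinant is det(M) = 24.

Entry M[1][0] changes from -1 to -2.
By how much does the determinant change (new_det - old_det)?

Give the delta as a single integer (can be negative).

Answer: 4

Derivation:
Cofactor C_10 = -4
Entry delta = -2 - -1 = -1
Det delta = entry_delta * cofactor = -1 * -4 = 4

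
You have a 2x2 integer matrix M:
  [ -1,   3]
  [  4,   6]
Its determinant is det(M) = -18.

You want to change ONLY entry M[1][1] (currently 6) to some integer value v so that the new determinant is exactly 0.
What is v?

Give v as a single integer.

det is linear in entry M[1][1]: det = old_det + (v - 6) * C_11
Cofactor C_11 = -1
Want det = 0: -18 + (v - 6) * -1 = 0
  (v - 6) = 18 / -1 = -18
  v = 6 + (-18) = -12

Answer: -12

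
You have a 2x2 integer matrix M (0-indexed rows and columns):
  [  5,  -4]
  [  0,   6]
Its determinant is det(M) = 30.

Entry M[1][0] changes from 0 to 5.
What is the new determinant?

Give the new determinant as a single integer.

Answer: 50

Derivation:
det is linear in row 1: changing M[1][0] by delta changes det by delta * cofactor(1,0).
Cofactor C_10 = (-1)^(1+0) * minor(1,0) = 4
Entry delta = 5 - 0 = 5
Det delta = 5 * 4 = 20
New det = 30 + 20 = 50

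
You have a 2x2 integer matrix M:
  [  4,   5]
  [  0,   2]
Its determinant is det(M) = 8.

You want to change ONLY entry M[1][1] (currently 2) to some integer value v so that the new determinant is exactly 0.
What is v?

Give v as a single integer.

det is linear in entry M[1][1]: det = old_det + (v - 2) * C_11
Cofactor C_11 = 4
Want det = 0: 8 + (v - 2) * 4 = 0
  (v - 2) = -8 / 4 = -2
  v = 2 + (-2) = 0

Answer: 0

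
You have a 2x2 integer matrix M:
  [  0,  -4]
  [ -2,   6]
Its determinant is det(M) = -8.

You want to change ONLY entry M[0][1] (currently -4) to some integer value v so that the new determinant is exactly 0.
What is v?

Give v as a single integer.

det is linear in entry M[0][1]: det = old_det + (v - -4) * C_01
Cofactor C_01 = 2
Want det = 0: -8 + (v - -4) * 2 = 0
  (v - -4) = 8 / 2 = 4
  v = -4 + (4) = 0

Answer: 0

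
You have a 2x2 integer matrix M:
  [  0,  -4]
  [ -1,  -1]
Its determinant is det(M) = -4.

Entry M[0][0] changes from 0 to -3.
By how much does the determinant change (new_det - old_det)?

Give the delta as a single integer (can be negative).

Cofactor C_00 = -1
Entry delta = -3 - 0 = -3
Det delta = entry_delta * cofactor = -3 * -1 = 3

Answer: 3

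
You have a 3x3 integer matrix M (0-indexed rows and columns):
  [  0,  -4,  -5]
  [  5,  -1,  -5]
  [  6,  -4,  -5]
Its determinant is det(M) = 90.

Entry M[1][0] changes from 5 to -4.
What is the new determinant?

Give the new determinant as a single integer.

det is linear in row 1: changing M[1][0] by delta changes det by delta * cofactor(1,0).
Cofactor C_10 = (-1)^(1+0) * minor(1,0) = 0
Entry delta = -4 - 5 = -9
Det delta = -9 * 0 = 0
New det = 90 + 0 = 90

Answer: 90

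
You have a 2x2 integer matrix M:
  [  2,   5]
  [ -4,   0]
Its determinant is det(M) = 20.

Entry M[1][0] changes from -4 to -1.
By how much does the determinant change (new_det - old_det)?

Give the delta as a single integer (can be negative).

Answer: -15

Derivation:
Cofactor C_10 = -5
Entry delta = -1 - -4 = 3
Det delta = entry_delta * cofactor = 3 * -5 = -15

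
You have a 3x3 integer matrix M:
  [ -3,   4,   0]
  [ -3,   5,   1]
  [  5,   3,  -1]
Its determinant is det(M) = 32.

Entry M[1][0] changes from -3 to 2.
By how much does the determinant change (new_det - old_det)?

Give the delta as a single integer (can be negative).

Cofactor C_10 = 4
Entry delta = 2 - -3 = 5
Det delta = entry_delta * cofactor = 5 * 4 = 20

Answer: 20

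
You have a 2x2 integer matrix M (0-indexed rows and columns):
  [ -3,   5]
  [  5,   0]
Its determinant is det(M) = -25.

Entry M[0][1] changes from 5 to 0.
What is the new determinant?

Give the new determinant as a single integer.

Answer: 0

Derivation:
det is linear in row 0: changing M[0][1] by delta changes det by delta * cofactor(0,1).
Cofactor C_01 = (-1)^(0+1) * minor(0,1) = -5
Entry delta = 0 - 5 = -5
Det delta = -5 * -5 = 25
New det = -25 + 25 = 0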